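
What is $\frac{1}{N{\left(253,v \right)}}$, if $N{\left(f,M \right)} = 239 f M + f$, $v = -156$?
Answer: $- \frac{1}{9432599} \approx -1.0602 \cdot 10^{-7}$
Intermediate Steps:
$N{\left(f,M \right)} = f + 239 M f$ ($N{\left(f,M \right)} = 239 M f + f = f + 239 M f$)
$\frac{1}{N{\left(253,v \right)}} = \frac{1}{253 \left(1 + 239 \left(-156\right)\right)} = \frac{1}{253 \left(1 - 37284\right)} = \frac{1}{253 \left(-37283\right)} = \frac{1}{-9432599} = - \frac{1}{9432599}$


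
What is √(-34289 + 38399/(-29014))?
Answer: I*√28866012497230/29014 ≈ 185.18*I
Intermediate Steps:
√(-34289 + 38399/(-29014)) = √(-34289 + 38399*(-1/29014)) = √(-34289 - 38399/29014) = √(-994899445/29014) = I*√28866012497230/29014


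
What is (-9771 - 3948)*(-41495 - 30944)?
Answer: 993790641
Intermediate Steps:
(-9771 - 3948)*(-41495 - 30944) = -13719*(-72439) = 993790641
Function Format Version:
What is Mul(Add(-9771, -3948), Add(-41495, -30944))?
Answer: 993790641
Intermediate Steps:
Mul(Add(-9771, -3948), Add(-41495, -30944)) = Mul(-13719, -72439) = 993790641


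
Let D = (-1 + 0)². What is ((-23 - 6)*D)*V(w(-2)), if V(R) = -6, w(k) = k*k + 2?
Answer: 174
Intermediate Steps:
w(k) = 2 + k² (w(k) = k² + 2 = 2 + k²)
D = 1 (D = (-1)² = 1)
((-23 - 6)*D)*V(w(-2)) = ((-23 - 6)*1)*(-6) = -29*1*(-6) = -29*(-6) = 174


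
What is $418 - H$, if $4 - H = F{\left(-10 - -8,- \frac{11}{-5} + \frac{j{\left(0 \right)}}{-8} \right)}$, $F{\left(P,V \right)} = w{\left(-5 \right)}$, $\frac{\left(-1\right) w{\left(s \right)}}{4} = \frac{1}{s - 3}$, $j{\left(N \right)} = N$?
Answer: $\frac{829}{2} \approx 414.5$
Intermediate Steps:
$w{\left(s \right)} = - \frac{4}{-3 + s}$ ($w{\left(s \right)} = - \frac{4}{s - 3} = - \frac{4}{-3 + s}$)
$F{\left(P,V \right)} = \frac{1}{2}$ ($F{\left(P,V \right)} = - \frac{4}{-3 - 5} = - \frac{4}{-8} = \left(-4\right) \left(- \frac{1}{8}\right) = \frac{1}{2}$)
$H = \frac{7}{2}$ ($H = 4 - \frac{1}{2} = \frac{7}{2} \approx 3.5$)
$418 - H = 418 - \frac{7}{2} = \frac{829}{2}$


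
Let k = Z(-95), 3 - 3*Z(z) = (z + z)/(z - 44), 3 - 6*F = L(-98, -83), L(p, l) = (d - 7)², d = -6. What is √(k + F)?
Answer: I*√524030/139 ≈ 5.2079*I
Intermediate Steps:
L(p, l) = 169 (L(p, l) = (-6 - 7)² = (-13)² = 169)
F = -83/3 (F = ½ - ⅙*169 = ½ - 169/6 = -83/3 ≈ -27.667)
Z(z) = 1 - 2*z/(3*(-44 + z)) (Z(z) = 1 - (z + z)/(3*(z - 44)) = 1 - 2*z/(3*(-44 + z)))
k = 227/417 (k = (-132 - 95)/(3*(-44 - 95)) = (⅓)*(-227)/(-139) = (⅓)*(-1/139)*(-227) = 227/417 ≈ 0.54436)
√(k + F) = √(227/417 - 83/3) = √(-3770/139) = I*√524030/139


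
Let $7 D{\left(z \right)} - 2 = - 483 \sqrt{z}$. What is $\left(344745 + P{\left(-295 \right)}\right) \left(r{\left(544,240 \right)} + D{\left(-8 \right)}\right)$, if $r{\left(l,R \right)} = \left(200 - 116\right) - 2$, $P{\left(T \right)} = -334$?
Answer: $\frac{198380736}{7} - 47528718 i \sqrt{2} \approx 2.834 \cdot 10^{7} - 6.7216 \cdot 10^{7} i$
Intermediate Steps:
$D{\left(z \right)} = \frac{2}{7} - 69 \sqrt{z}$ ($D{\left(z \right)} = \frac{2}{7} + \frac{\left(-483\right) \sqrt{z}}{7} = \frac{2}{7} - 69 \sqrt{z}$)
$r{\left(l,R \right)} = 82$ ($r{\left(l,R \right)} = 84 - 2 = 82$)
$\left(344745 + P{\left(-295 \right)}\right) \left(r{\left(544,240 \right)} + D{\left(-8 \right)}\right) = \left(344745 - 334\right) \left(82 + \left(\frac{2}{7} - 69 \sqrt{-8}\right)\right) = 344411 \left(82 + \left(\frac{2}{7} - 69 \cdot 2 i \sqrt{2}\right)\right) = 344411 \left(82 + \left(\frac{2}{7} - 138 i \sqrt{2}\right)\right) = 344411 \left(\frac{576}{7} - 138 i \sqrt{2}\right) = \frac{198380736}{7} - 47528718 i \sqrt{2}$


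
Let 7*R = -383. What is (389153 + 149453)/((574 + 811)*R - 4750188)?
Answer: -3770242/33781771 ≈ -0.11161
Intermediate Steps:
R = -383/7 (R = (⅐)*(-383) = -383/7 ≈ -54.714)
(389153 + 149453)/((574 + 811)*R - 4750188) = (389153 + 149453)/((574 + 811)*(-383/7) - 4750188) = 538606/(1385*(-383/7) - 4750188) = 538606/(-530455/7 - 4750188) = 538606/(-33781771/7) = 538606*(-7/33781771) = -3770242/33781771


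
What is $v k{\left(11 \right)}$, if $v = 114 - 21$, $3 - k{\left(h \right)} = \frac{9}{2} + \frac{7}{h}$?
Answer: $- \frac{4371}{22} \approx -198.68$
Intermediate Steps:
$k{\left(h \right)} = - \frac{3}{2} - \frac{7}{h}$ ($k{\left(h \right)} = 3 - \left(\frac{9}{2} + \frac{7}{h}\right) = - \frac{3}{2} - \frac{7}{h}$)
$v = 93$
$v k{\left(11 \right)} = 93 \left(- \frac{3}{2} - \frac{7}{11}\right) = 93 \left(- \frac{47}{22}\right) = - \frac{4371}{22}$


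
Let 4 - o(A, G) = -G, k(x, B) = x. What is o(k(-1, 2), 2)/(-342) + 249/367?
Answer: 13826/20919 ≈ 0.66093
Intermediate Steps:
o(A, G) = 4 + G (o(A, G) = 4 - (-1)*G = 4 + G)
o(k(-1, 2), 2)/(-342) + 249/367 = (4 + 2)/(-342) + 249/367 = 6*(-1/342) + 249*(1/367) = -1/57 + 249/367 = 13826/20919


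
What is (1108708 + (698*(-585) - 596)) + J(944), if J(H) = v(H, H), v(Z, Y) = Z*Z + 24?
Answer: 1590942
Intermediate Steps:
v(Z, Y) = 24 + Z² (v(Z, Y) = Z² + 24 = 24 + Z²)
J(H) = 24 + H²
(1108708 + (698*(-585) - 596)) + J(944) = (1108708 + (698*(-585) - 596)) + (24 + 944²) = (1108708 + (-408330 - 596)) + (24 + 891136) = (1108708 - 408926) + 891160 = 699782 + 891160 = 1590942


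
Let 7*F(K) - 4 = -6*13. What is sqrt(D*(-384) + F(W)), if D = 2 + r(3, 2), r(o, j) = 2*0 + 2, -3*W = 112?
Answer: I*sqrt(75782)/7 ≈ 39.326*I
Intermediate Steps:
W = -112/3 (W = -1/3*112 = -112/3 ≈ -37.333)
F(K) = -74/7 (F(K) = 4/7 + (-6*13)/7 = 4/7 + (1/7)*(-78) = 4/7 - 78/7 = -74/7)
r(o, j) = 2 (r(o, j) = 0 + 2 = 2)
D = 4 (D = 2 + 2 = 4)
sqrt(D*(-384) + F(W)) = sqrt(4*(-384) - 74/7) = sqrt(-1536 - 74/7) = sqrt(-10826/7) = I*sqrt(75782)/7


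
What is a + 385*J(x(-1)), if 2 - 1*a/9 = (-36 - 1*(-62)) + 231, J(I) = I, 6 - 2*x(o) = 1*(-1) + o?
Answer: -755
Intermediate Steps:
x(o) = 7/2 - o/2 (x(o) = 3 - (1*(-1) + o)/2 = 3 - (-1 + o)/2 = 3 + (½ - o/2) = 7/2 - o/2)
a = -2295 (a = 18 - 9*((-36 - 1*(-62)) + 231) = 18 - 9*((-36 + 62) + 231) = 18 - 9*(26 + 231) = 18 - 9*257 = 18 - 2313 = -2295)
a + 385*J(x(-1)) = -2295 + 385*(7/2 - ½*(-1)) = -2295 + 385*(7/2 + ½) = -2295 + 385*4 = -2295 + 1540 = -755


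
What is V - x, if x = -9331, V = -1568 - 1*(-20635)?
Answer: 28398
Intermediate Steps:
V = 19067 (V = -1568 + 20635 = 19067)
V - x = 19067 - 1*(-9331) = 19067 + 9331 = 28398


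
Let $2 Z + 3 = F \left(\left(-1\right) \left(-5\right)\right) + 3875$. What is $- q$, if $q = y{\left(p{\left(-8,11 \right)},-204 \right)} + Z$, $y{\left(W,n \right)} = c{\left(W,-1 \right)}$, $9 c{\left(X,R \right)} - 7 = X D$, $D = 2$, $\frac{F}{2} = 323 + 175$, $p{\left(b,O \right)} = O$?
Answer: $- \frac{39863}{9} \approx -4429.2$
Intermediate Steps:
$F = 996$ ($F = 2 \left(323 + 175\right) = 2 \cdot 498 = 996$)
$c{\left(X,R \right)} = \frac{7}{9} + \frac{2 X}{9}$ ($c{\left(X,R \right)} = \frac{7}{9} + \frac{X 2}{9} = \frac{7}{9} + \frac{2 X}{9}$)
$y{\left(W,n \right)} = \frac{7}{9} + \frac{2 W}{9}$
$Z = 4426$ ($Z = - \frac{3}{2} + \frac{996 \left(\left(-1\right) \left(-5\right)\right) + 3875}{2} = - \frac{3}{2} + \frac{996 \cdot 5 + 3875}{2} = - \frac{3}{2} + \frac{4980 + 3875}{2} = - \frac{3}{2} + \frac{1}{2} \cdot 8855 = - \frac{3}{2} + \frac{8855}{2} = 4426$)
$q = \frac{39863}{9}$ ($q = \left(\frac{7}{9} + \frac{2}{9} \cdot 11\right) + 4426 = \left(\frac{7}{9} + \frac{22}{9}\right) + 4426 = \frac{29}{9} + 4426 = \frac{39863}{9} \approx 4429.2$)
$- q = \left(-1\right) \frac{39863}{9} = - \frac{39863}{9}$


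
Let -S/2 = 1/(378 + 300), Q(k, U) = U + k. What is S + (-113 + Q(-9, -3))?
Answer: -42376/339 ≈ -125.00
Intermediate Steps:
S = -1/339 (S = -2/(378 + 300) = -2/678 = -2*1/678 = -1/339 ≈ -0.0029499)
S + (-113 + Q(-9, -3)) = -1/339 + (-113 + (-3 - 9)) = -1/339 + (-113 - 12) = -1/339 - 125 = -42376/339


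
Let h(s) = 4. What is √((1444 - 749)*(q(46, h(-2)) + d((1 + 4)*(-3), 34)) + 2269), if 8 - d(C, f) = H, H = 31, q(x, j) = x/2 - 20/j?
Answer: 3*I*√134 ≈ 34.728*I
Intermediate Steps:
q(x, j) = x/2 - 20/j (q(x, j) = x*(½) - 20/j = x/2 - 20/j)
d(C, f) = -23 (d(C, f) = 8 - 1*31 = 8 - 31 = -23)
√((1444 - 749)*(q(46, h(-2)) + d((1 + 4)*(-3), 34)) + 2269) = √((1444 - 749)*(((½)*46 - 20/4) - 23) + 2269) = √(695*((23 - 20*¼) - 23) + 2269) = √(695*((23 - 5) - 23) + 2269) = √(695*(18 - 23) + 2269) = √(695*(-5) + 2269) = √(-3475 + 2269) = √(-1206) = 3*I*√134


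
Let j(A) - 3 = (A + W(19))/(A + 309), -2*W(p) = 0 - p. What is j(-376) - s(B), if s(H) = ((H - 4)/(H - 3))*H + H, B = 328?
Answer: -28155973/43550 ≈ -646.52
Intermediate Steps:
W(p) = p/2 (W(p) = -(0 - p)/2 = -(-1)*p/2 = p/2)
s(H) = H + H*(-4 + H)/(-3 + H) (s(H) = ((-4 + H)/(-3 + H))*H + H = H*(-4 + H)/(-3 + H) + H = H + H*(-4 + H)/(-3 + H))
j(A) = 3 + (19/2 + A)/(309 + A) (j(A) = 3 + (A + (1/2)*19)/(A + 309) = 3 + (A + 19/2)/(309 + A) = 3 + (19/2 + A)/(309 + A))
j(-376) - s(B) = (1873 + 8*(-376))/(2*(309 - 376)) - 328*(-7 + 2*328)/(-3 + 328) = (1/2)*(1873 - 3008)/(-67) - 328*(-7 + 656)/325 = (1/2)*(-1/67)*(-1135) - 328*649/325 = 1135/134 - 1*212872/325 = 1135/134 - 212872/325 = -28155973/43550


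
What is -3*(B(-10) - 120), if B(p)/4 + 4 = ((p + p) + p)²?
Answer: -10392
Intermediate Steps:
B(p) = -16 + 36*p² (B(p) = -16 + 4*((p + p) + p)² = -16 + 4*(2*p + p)² = -16 + 4*(3*p)² = -16 + 4*(9*p²) = -16 + 36*p²)
-3*(B(-10) - 120) = -3*((-16 + 36*(-10)²) - 120) = -3*((-16 + 36*100) - 120) = -3*((-16 + 3600) - 120) = -3*(3584 - 120) = -3*3464 = -10392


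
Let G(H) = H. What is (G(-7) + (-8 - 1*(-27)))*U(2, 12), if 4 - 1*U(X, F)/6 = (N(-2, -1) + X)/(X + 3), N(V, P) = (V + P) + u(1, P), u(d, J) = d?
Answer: 288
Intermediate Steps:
N(V, P) = 1 + P + V (N(V, P) = (V + P) + 1 = (P + V) + 1 = 1 + P + V)
U(X, F) = 24 - 6*(-2 + X)/(3 + X) (U(X, F) = 24 - 6*((1 - 1 - 2) + X)/(X + 3) = 24 - 6*(-2 + X)/(3 + X))
(G(-7) + (-8 - 1*(-27)))*U(2, 12) = (-7 + (-8 - 1*(-27)))*(6*(14 + 3*2)/(3 + 2)) = (-7 + (-8 + 27))*(6*(14 + 6)/5) = (-7 + 19)*(6*(1/5)*20) = 12*24 = 288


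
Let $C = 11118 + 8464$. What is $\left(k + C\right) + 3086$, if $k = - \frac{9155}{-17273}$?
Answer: $\frac{391553519}{17273} \approx 22669.0$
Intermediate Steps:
$C = 19582$
$k = \frac{9155}{17273}$ ($k = \left(-9155\right) \left(- \frac{1}{17273}\right) = \frac{9155}{17273} \approx 0.53002$)
$\left(k + C\right) + 3086 = \left(\frac{9155}{17273} + 19582\right) + 3086 = \frac{338249041}{17273} + 3086 = \frac{391553519}{17273}$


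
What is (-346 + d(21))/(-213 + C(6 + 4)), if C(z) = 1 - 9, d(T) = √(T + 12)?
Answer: 346/221 - √33/221 ≈ 1.5396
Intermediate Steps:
d(T) = √(12 + T)
C(z) = -8
(-346 + d(21))/(-213 + C(6 + 4)) = (-346 + √(12 + 21))/(-213 - 8) = (-346 + √33)/(-221) = (-346 + √33)*(-1/221) = 346/221 - √33/221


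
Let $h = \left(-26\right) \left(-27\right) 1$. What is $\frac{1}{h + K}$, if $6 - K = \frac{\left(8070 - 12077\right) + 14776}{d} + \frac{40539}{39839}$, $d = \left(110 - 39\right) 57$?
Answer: $\frac{161228433}{113556643040} \approx 0.0014198$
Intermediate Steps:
$d = 4047$ ($d = 71 \cdot 57 = 4047$)
$h = 702$ ($h = 702 \cdot 1 = 702$)
$K = \frac{374283074}{161228433}$ ($K = 6 - \left(\frac{\left(8070 - 12077\right) + 14776}{4047} + \frac{40539}{39839}\right) = 6 - \left(\left(-4007 + 14776\right) \frac{1}{4047} + 40539 \cdot \frac{1}{39839}\right) = 6 - \left(10769 \cdot \frac{1}{4047} + \frac{40539}{39839}\right) = 6 - \left(\frac{10769}{4047} + \frac{40539}{39839}\right) = 6 - \frac{593087524}{161228433} = \frac{374283074}{161228433} \approx 2.3214$)
$\frac{1}{h + K} = \frac{1}{702 + \frac{374283074}{161228433}} = \frac{1}{\frac{113556643040}{161228433}} = \frac{161228433}{113556643040}$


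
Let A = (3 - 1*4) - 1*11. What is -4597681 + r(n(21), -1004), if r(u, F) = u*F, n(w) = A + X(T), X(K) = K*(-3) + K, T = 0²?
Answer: -4585633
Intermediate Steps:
T = 0
X(K) = -2*K (X(K) = -3*K + K = -2*K)
A = -12 (A = (3 - 4) - 11 = -1 - 11 = -12)
n(w) = -12 (n(w) = -12 - 2*0 = -12 + 0 = -12)
r(u, F) = F*u
-4597681 + r(n(21), -1004) = -4597681 - 1004*(-12) = -4597681 + 12048 = -4585633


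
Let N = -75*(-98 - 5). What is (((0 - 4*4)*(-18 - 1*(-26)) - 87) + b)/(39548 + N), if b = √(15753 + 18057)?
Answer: -215/47273 + 7*√690/47273 ≈ -0.00065841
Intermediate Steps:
b = 7*√690 (b = √33810 = 7*√690 ≈ 183.88)
N = 7725 (N = -75*(-103) = 7725)
(((0 - 4*4)*(-18 - 1*(-26)) - 87) + b)/(39548 + N) = (((0 - 4*4)*(-18 - 1*(-26)) - 87) + 7*√690)/(39548 + 7725) = (((0 - 16)*(-18 + 26) - 87) + 7*√690)/47273 = ((-16*8 - 87) + 7*√690)*(1/47273) = ((-128 - 87) + 7*√690)*(1/47273) = (-215 + 7*√690)*(1/47273) = -215/47273 + 7*√690/47273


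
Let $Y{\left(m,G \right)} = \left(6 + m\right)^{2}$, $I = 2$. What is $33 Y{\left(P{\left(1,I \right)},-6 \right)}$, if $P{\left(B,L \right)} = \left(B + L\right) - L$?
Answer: $1617$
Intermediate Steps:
$P{\left(B,L \right)} = B$
$33 Y{\left(P{\left(1,I \right)},-6 \right)} = 33 \left(6 + 1\right)^{2} = 33 \cdot 7^{2} = 33 \cdot 49 = 1617$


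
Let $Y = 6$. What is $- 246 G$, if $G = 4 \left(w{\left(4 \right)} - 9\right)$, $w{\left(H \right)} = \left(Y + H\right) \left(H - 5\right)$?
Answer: $18696$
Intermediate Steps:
$w{\left(H \right)} = \left(-5 + H\right) \left(6 + H\right)$ ($w{\left(H \right)} = \left(6 + H\right) \left(H - 5\right) = \left(6 + H\right) \left(-5 + H\right) = \left(-5 + H\right) \left(6 + H\right)$)
$G = -76$ ($G = 4 \left(\left(-30 + 4 + 4^{2}\right) - 9\right) = 4 \left(\left(-30 + 4 + 16\right) - 9\right) = 4 \left(-10 - 9\right) = 4 \left(-19\right) = -76$)
$- 246 G = \left(-246\right) \left(-76\right) = 18696$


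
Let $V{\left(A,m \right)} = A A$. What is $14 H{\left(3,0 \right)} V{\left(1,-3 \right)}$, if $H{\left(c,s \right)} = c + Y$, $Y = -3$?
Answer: $0$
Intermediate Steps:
$V{\left(A,m \right)} = A^{2}$
$H{\left(c,s \right)} = -3 + c$ ($H{\left(c,s \right)} = c - 3 = -3 + c$)
$14 H{\left(3,0 \right)} V{\left(1,-3 \right)} = 14 \left(-3 + 3\right) 1^{2} = 14 \cdot 0 \cdot 1 = 0 \cdot 1 = 0$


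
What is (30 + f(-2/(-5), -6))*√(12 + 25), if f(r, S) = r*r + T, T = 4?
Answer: 854*√37/25 ≈ 207.79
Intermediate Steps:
f(r, S) = 4 + r² (f(r, S) = r*r + 4 = r² + 4 = 4 + r²)
(30 + f(-2/(-5), -6))*√(12 + 25) = (30 + (4 + (-2/(-5))²))*√(12 + 25) = (30 + (4 + (-2*(-⅕))²))*√37 = (30 + (4 + (⅖)²))*√37 = (30 + (4 + 4/25))*√37 = (30 + 104/25)*√37 = 854*√37/25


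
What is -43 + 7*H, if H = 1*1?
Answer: -36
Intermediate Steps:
H = 1
-43 + 7*H = -43 + 7*1 = -43 + 7 = -36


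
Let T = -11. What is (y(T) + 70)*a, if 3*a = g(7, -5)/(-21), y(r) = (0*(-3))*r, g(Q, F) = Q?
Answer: -70/9 ≈ -7.7778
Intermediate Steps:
y(r) = 0 (y(r) = 0*r = 0)
a = -⅑ (a = (7/(-21))/3 = (7*(-1/21))/3 = (⅓)*(-⅓) = -⅑ ≈ -0.11111)
(y(T) + 70)*a = (0 + 70)*(-⅑) = 70*(-⅑) = -70/9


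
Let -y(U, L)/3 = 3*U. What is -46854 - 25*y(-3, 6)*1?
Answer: -47529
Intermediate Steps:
y(U, L) = -9*U
-46854 - 25*y(-3, 6)*1 = -46854 - (-225)*(-3)*1 = -46854 - 25*27*1 = -46854 - 675*1 = -46854 - 675 = -47529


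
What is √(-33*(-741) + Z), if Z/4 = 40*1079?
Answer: √197093 ≈ 443.95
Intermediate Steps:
Z = 172640 (Z = 4*(40*1079) = 4*43160 = 172640)
√(-33*(-741) + Z) = √(-33*(-741) + 172640) = √(24453 + 172640) = √197093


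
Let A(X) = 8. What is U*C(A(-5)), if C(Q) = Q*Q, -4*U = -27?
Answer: 432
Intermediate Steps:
U = 27/4 (U = -¼*(-27) = 27/4 ≈ 6.7500)
C(Q) = Q²
U*C(A(-5)) = (27/4)*8² = (27/4)*64 = 432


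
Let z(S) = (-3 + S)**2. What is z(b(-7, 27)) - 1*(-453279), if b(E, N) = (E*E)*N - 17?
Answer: 2151088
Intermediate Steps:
b(E, N) = -17 + N*E**2 (b(E, N) = E**2*N - 17 = N*E**2 - 17 = -17 + N*E**2)
z(b(-7, 27)) - 1*(-453279) = (-3 + (-17 + 27*(-7)**2))**2 - 1*(-453279) = (-3 + (-17 + 27*49))**2 + 453279 = (-3 + (-17 + 1323))**2 + 453279 = (-3 + 1306)**2 + 453279 = 1303**2 + 453279 = 1697809 + 453279 = 2151088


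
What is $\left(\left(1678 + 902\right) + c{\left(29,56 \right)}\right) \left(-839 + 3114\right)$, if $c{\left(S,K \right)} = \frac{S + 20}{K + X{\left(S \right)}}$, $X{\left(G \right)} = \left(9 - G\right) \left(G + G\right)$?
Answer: $\frac{6479816525}{1104} \approx 5.8694 \cdot 10^{6}$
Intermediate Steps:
$X{\left(G \right)} = 2 G \left(9 - G\right)$ ($X{\left(G \right)} = \left(9 - G\right) 2 G = 2 G \left(9 - G\right)$)
$c{\left(S,K \right)} = \frac{20 + S}{K + 2 S \left(9 - S\right)}$ ($c{\left(S,K \right)} = \frac{S + 20}{K + 2 S \left(9 - S\right)} = \frac{20 + S}{K + 2 S \left(9 - S\right)}$)
$\left(\left(1678 + 902\right) + c{\left(29,56 \right)}\right) \left(-839 + 3114\right) = \left(\left(1678 + 902\right) + \frac{20 + 29}{56 - 58 \left(-9 + 29\right)}\right) \left(-839 + 3114\right) = \left(2580 + \frac{1}{56 - 58 \cdot 20} \cdot 49\right) 2275 = \left(2580 + \frac{1}{56 - 1160} \cdot 49\right) 2275 = \left(2580 + \frac{1}{-1104} \cdot 49\right) 2275 = \left(2580 - \frac{49}{1104}\right) 2275 = \frac{2848271}{1104} \cdot 2275 = \frac{6479816525}{1104}$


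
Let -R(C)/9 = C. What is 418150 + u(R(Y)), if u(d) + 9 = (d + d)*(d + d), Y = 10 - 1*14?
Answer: 423325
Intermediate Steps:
Y = -4 (Y = 10 - 14 = -4)
R(C) = -9*C
u(d) = -9 + 4*d**2 (u(d) = -9 + (d + d)*(d + d) = -9 + (2*d)*(2*d) = -9 + 4*d**2)
418150 + u(R(Y)) = 418150 + (-9 + 4*(-9*(-4))**2) = 418150 + (-9 + 4*36**2) = 418150 + (-9 + 4*1296) = 418150 + (-9 + 5184) = 418150 + 5175 = 423325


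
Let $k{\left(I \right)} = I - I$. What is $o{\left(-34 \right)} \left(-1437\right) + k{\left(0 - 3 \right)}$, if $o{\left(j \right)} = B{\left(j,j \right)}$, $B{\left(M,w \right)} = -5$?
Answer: $7185$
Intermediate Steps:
$o{\left(j \right)} = -5$
$k{\left(I \right)} = 0$
$o{\left(-34 \right)} \left(-1437\right) + k{\left(0 - 3 \right)} = \left(-5\right) \left(-1437\right) + 0 = 7185 + 0 = 7185$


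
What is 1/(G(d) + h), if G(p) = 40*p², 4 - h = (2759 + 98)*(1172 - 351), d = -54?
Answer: -1/2228953 ≈ -4.4864e-7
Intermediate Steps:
h = -2345593 (h = 4 - (2759 + 98)*(1172 - 351) = 4 - 2857*821 = 4 - 1*2345597 = 4 - 2345597 = -2345593)
1/(G(d) + h) = 1/(40*(-54)² - 2345593) = 1/(40*2916 - 2345593) = 1/(116640 - 2345593) = 1/(-2228953) = -1/2228953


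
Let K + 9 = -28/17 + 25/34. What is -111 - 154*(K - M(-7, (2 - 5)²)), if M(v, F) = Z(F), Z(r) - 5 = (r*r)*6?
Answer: 1309500/17 ≈ 77029.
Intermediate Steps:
Z(r) = 5 + 6*r² (Z(r) = 5 + (r*r)*6 = 5 + r²*6 = 5 + 6*r²)
M(v, F) = 5 + 6*F²
K = -337/34 (K = -9 + (-28/17 + 25/34) = -9 - 31/34 = -337/34 ≈ -9.9118)
-111 - 154*(K - M(-7, (2 - 5)²)) = -111 - 154*(-337/34 - (5 + 6*((2 - 5)²)²)) = -111 - 154*(-337/34 - (5 + 6*((-3)²)²)) = -111 - 154*(-337/34 - (5 + 6*9²)) = -111 - 154*(-337/34 - (5 + 6*81)) = -111 - 154*(-337/34 - (5 + 486)) = -111 - 154*(-337/34 - 1*491) = -111 - 154*(-337/34 - 491) = -111 - 154*(-17031/34) = -111 + 1311387/17 = 1309500/17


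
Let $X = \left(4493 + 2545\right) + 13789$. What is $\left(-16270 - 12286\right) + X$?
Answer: $-7729$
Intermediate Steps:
$X = 20827$ ($X = 7038 + 13789 = 20827$)
$\left(-16270 - 12286\right) + X = \left(-16270 - 12286\right) + 20827 = -28556 + 20827 = -7729$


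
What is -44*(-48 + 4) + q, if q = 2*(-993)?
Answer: -50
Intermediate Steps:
q = -1986
-44*(-48 + 4) + q = -44*(-48 + 4) - 1986 = -44*(-44) - 1986 = 1936 - 1986 = -50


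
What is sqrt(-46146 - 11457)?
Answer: I*sqrt(57603) ≈ 240.01*I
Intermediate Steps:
sqrt(-46146 - 11457) = sqrt(-57603) = I*sqrt(57603)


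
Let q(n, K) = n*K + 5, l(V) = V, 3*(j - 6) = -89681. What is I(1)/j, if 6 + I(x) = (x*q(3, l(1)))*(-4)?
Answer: 114/89663 ≈ 0.0012714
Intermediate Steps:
j = -89663/3 (j = 6 + (⅓)*(-89681) = 6 - 89681/3 = -89663/3 ≈ -29888.)
q(n, K) = 5 + K*n (q(n, K) = K*n + 5 = 5 + K*n)
I(x) = -6 - 32*x (I(x) = -6 + (x*(5 + 1*3))*(-4) = -6 + (x*(5 + 3))*(-4) = -6 + (x*8)*(-4) = -6 + (8*x)*(-4) = -6 - 32*x)
I(1)/j = (-6 - 32*1)/(-89663/3) = (-6 - 32)*(-3/89663) = -38*(-3/89663) = 114/89663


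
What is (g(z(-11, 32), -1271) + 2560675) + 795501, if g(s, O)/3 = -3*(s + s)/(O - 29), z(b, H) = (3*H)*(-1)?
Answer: 1090756768/325 ≈ 3.3562e+6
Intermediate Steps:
z(b, H) = -3*H
g(s, O) = -18*s/(-29 + O) (g(s, O) = 3*(-3*(s + s)/(O - 29)) = 3*(-3*2*s/(-29 + O)) = 3*(-6*s/(-29 + O)) = -18*s/(-29 + O))
(g(z(-11, 32), -1271) + 2560675) + 795501 = (-18*(-3*32)/(-29 - 1271) + 2560675) + 795501 = (-18*(-96)/(-1300) + 2560675) + 795501 = (-18*(-96)*(-1/1300) + 2560675) + 795501 = (-432/325 + 2560675) + 795501 = 832218943/325 + 795501 = 1090756768/325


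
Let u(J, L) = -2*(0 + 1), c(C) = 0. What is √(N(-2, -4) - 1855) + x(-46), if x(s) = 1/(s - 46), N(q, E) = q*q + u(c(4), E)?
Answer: -1/92 + I*√1853 ≈ -0.01087 + 43.047*I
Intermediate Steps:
u(J, L) = -2 (u(J, L) = -2*1 = -2)
N(q, E) = -2 + q² (N(q, E) = q*q - 2 = q² - 2 = -2 + q²)
x(s) = 1/(-46 + s)
√(N(-2, -4) - 1855) + x(-46) = √((-2 + (-2)²) - 1855) + 1/(-46 - 46) = √((-2 + 4) - 1855) + 1/(-92) = √(2 - 1855) - 1/92 = √(-1853) - 1/92 = I*√1853 - 1/92 = -1/92 + I*√1853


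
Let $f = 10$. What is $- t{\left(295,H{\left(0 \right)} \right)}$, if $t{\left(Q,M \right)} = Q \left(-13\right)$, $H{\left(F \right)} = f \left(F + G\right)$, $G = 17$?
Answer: $3835$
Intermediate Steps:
$H{\left(F \right)} = 170 + 10 F$ ($H{\left(F \right)} = 10 \left(F + 17\right) = 10 \left(17 + F\right) = 170 + 10 F$)
$t{\left(Q,M \right)} = - 13 Q$
$- t{\left(295,H{\left(0 \right)} \right)} = - \left(-13\right) 295 = \left(-1\right) \left(-3835\right) = 3835$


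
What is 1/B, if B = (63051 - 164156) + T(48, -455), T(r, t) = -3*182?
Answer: -1/101651 ≈ -9.8376e-6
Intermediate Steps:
T(r, t) = -546
B = -101651 (B = (63051 - 164156) - 546 = -101105 - 546 = -101651)
1/B = 1/(-101651) = -1/101651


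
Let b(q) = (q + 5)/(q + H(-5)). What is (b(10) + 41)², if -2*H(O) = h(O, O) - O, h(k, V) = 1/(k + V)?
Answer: 42133081/22801 ≈ 1847.9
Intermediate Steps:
h(k, V) = 1/(V + k)
H(O) = O/2 - 1/(4*O) (H(O) = -(1/(O + O) - O)/2 = -(1/(2*O) - O)/2 = O/2 - 1/(4*O))
b(q) = (5 + q)/(-49/20 + q) (b(q) = (q + 5)/(q + ((½)*(-5) - ¼/(-5))) = (5 + q)/(q + (-5/2 - ¼*(-⅕))) = (5 + q)/(q + (-5/2 + 1/20)) = (5 + q)/(q - 49/20) = (5 + q)/(-49/20 + q))
(b(10) + 41)² = (20*(5 + 10)/(-49 + 20*10) + 41)² = (20*15/(-49 + 200) + 41)² = (20*15/151 + 41)² = (20*(1/151)*15 + 41)² = (300/151 + 41)² = (6491/151)² = 42133081/22801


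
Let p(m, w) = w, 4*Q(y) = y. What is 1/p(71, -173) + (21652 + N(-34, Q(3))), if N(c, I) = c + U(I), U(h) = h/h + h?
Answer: 14960863/692 ≈ 21620.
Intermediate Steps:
Q(y) = y/4
U(h) = 1 + h
N(c, I) = 1 + I + c (N(c, I) = c + (1 + I) = 1 + I + c)
1/p(71, -173) + (21652 + N(-34, Q(3))) = 1/(-173) + (21652 + (1 + (1/4)*3 - 34)) = -1/173 + (21652 + (1 + 3/4 - 34)) = -1/173 + (21652 - 129/4) = -1/173 + 86479/4 = 14960863/692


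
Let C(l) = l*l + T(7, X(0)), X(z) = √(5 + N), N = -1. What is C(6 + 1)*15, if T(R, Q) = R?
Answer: 840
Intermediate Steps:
X(z) = 2 (X(z) = √(5 - 1) = √4 = 2)
C(l) = 7 + l² (C(l) = l*l + 7 = l² + 7 = 7 + l²)
C(6 + 1)*15 = (7 + (6 + 1)²)*15 = (7 + 7²)*15 = (7 + 49)*15 = 56*15 = 840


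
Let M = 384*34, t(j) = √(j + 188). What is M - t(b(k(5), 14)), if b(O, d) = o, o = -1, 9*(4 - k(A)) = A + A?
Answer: 13056 - √187 ≈ 13042.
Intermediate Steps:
k(A) = 4 - 2*A/9 (k(A) = 4 - (A + A)/9 = 4 - 2*A/9)
b(O, d) = -1
t(j) = √(188 + j)
M = 13056
M - t(b(k(5), 14)) = 13056 - √(188 - 1) = 13056 - √187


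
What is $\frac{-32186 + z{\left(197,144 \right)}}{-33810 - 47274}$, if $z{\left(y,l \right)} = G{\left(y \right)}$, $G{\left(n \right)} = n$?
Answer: $\frac{10663}{27028} \approx 0.39452$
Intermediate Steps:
$z{\left(y,l \right)} = y$
$\frac{-32186 + z{\left(197,144 \right)}}{-33810 - 47274} = \frac{-32186 + 197}{-33810 - 47274} = - \frac{31989}{-81084} = \left(-31989\right) \left(- \frac{1}{81084}\right) = \frac{10663}{27028}$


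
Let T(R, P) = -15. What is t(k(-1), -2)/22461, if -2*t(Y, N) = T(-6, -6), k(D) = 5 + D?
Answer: 5/14974 ≈ 0.00033391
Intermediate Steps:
t(Y, N) = 15/2 (t(Y, N) = -1/2*(-15) = 15/2)
t(k(-1), -2)/22461 = (15/2)/22461 = (15/2)*(1/22461) = 5/14974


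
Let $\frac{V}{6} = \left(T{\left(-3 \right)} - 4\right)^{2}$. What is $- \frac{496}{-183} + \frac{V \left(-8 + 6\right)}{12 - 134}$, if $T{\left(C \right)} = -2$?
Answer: $\frac{1144}{183} \approx 6.2514$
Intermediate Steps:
$V = 216$ ($V = 6 \left(-2 - 4\right)^{2} = 6 \left(-6\right)^{2} = 6 \cdot 36 = 216$)
$- \frac{496}{-183} + \frac{V \left(-8 + 6\right)}{12 - 134} = - \frac{496}{-183} + \frac{216 \left(-8 + 6\right)}{12 - 134} = \left(-496\right) \left(- \frac{1}{183}\right) + \frac{216 \left(-2\right)}{12 - 134} = \frac{496}{183} - \frac{432}{-122} = \frac{496}{183} - - \frac{216}{61} = \frac{496}{183} + \frac{216}{61} = \frac{1144}{183}$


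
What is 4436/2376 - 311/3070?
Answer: 804974/455895 ≈ 1.7657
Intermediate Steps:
4436/2376 - 311/3070 = 4436*(1/2376) - 311*1/3070 = 1109/594 - 311/3070 = 804974/455895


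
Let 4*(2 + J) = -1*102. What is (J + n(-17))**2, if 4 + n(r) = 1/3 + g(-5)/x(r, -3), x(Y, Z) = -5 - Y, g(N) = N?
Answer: 143641/144 ≈ 997.51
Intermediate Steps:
J = -55/2 (J = -2 + (-1*102)/4 = -2 + (1/4)*(-102) = -2 - 51/2 = -55/2 ≈ -27.500)
n(r) = -11/3 - 5/(-5 - r) (n(r) = -4 + (1/3 - 5/(-5 - r)) = -11/3 - 5/(-5 - r))
(J + n(-17))**2 = (-55/2 + (-40 - 11*(-17))/(3*(5 - 17)))**2 = (-55/2 + (1/3)*(-40 + 187)/(-12))**2 = (-55/2 + (1/3)*(-1/12)*147)**2 = (-55/2 - 49/12)**2 = (-379/12)**2 = 143641/144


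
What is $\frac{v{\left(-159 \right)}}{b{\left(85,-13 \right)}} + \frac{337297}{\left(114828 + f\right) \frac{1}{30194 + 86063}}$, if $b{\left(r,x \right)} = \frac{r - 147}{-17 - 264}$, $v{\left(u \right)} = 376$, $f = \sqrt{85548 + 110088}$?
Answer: $\frac{1670027402163949}{4865993957} - \frac{39213137329 \sqrt{48909}}{6592636974} \approx 3.4189 \cdot 10^{5}$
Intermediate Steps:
$f = 2 \sqrt{48909}$ ($f = \sqrt{195636} = 2 \sqrt{48909} \approx 442.31$)
$b{\left(r,x \right)} = \frac{147}{281} - \frac{r}{281}$ ($b{\left(r,x \right)} = \frac{-147 + r}{-281} = \left(-147 + r\right) \left(- \frac{1}{281}\right) = \frac{147}{281} - \frac{r}{281}$)
$\frac{v{\left(-159 \right)}}{b{\left(85,-13 \right)}} + \frac{337297}{\left(114828 + f\right) \frac{1}{30194 + 86063}} = \frac{376}{\frac{147}{281} - \frac{85}{281}} + \frac{337297}{\left(114828 + 2 \sqrt{48909}\right) \frac{1}{30194 + 86063}} = \frac{376}{\frac{147}{281} - \frac{85}{281}} + \frac{337297}{\left(114828 + 2 \sqrt{48909}\right) \frac{1}{116257}} = \frac{376}{\frac{62}{281}} + \frac{337297}{\left(114828 + 2 \sqrt{48909}\right) \frac{1}{116257}} = 376 \cdot \frac{281}{62} + \frac{337297}{\frac{114828}{116257} + \frac{2 \sqrt{48909}}{116257}} = \frac{52828}{31} + \frac{337297}{\frac{114828}{116257} + \frac{2 \sqrt{48909}}{116257}}$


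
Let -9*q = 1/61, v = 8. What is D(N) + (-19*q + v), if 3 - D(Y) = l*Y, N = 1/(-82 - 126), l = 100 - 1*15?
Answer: 1306729/114192 ≈ 11.443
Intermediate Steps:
l = 85 (l = 100 - 15 = 85)
q = -1/549 (q = -1/9/61 = -1/9*1/61 = -1/549 ≈ -0.0018215)
N = -1/208 (N = 1/(-208) = -1/208 ≈ -0.0048077)
D(Y) = 3 - 85*Y
D(N) + (-19*q + v) = (3 - 85*(-1/208)) + (-19*(-1/549) + 8) = (3 + 85/208) + (19/549 + 8) = 709/208 + 4411/549 = 1306729/114192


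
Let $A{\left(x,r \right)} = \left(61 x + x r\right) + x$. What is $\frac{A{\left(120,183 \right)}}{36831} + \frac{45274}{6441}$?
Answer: $\frac{618950698}{79076157} \approx 7.8273$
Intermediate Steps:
$A{\left(x,r \right)} = 62 x + r x$ ($A{\left(x,r \right)} = \left(61 x + r x\right) + x = 62 x + r x$)
$\frac{A{\left(120,183 \right)}}{36831} + \frac{45274}{6441} = \frac{120 \left(62 + 183\right)}{36831} + \frac{45274}{6441} = 120 \cdot 245 \cdot \frac{1}{36831} + 45274 \cdot \frac{1}{6441} = 29400 \cdot \frac{1}{36831} + \frac{45274}{6441} = \frac{9800}{12277} + \frac{45274}{6441} = \frac{618950698}{79076157}$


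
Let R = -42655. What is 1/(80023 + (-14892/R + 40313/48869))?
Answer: 2084507195/166810966573648 ≈ 1.2496e-5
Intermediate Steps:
1/(80023 + (-14892/R + 40313/48869)) = 1/(80023 + (-14892/(-42655) + 40313/48869)) = 1/(80023 + (-14892*(-1/42655) + 40313*(1/48869))) = 1/(80023 + (14892/42655 + 40313/48869)) = 1/(80023 + 2447308163/2084507195) = 1/(166810966573648/2084507195) = 2084507195/166810966573648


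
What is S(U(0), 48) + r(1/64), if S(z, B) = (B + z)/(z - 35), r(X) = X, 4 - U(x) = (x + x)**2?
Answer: -3297/1984 ≈ -1.6618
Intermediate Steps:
U(x) = 4 - 4*x**2 (U(x) = 4 - (x + x)**2 = 4 - (2*x)**2 = 4 - 4*x**2)
S(z, B) = (B + z)/(-35 + z)
S(U(0), 48) + r(1/64) = (48 + (4 - 4*0**2))/(-35 + (4 - 4*0**2)) + 1/64 = (48 + (4 - 4*0))/(-35 + (4 - 4*0)) + 1/64 = (48 + (4 + 0))/(-35 + (4 + 0)) + 1/64 = (48 + 4)/(-35 + 4) + 1/64 = 52/(-31) + 1/64 = -1/31*52 + 1/64 = -52/31 + 1/64 = -3297/1984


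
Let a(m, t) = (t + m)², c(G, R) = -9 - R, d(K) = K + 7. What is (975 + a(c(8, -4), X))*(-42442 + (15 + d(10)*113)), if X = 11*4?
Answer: -101102976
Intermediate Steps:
d(K) = 7 + K
X = 44
a(m, t) = (m + t)²
(975 + a(c(8, -4), X))*(-42442 + (15 + d(10)*113)) = (975 + ((-9 - 1*(-4)) + 44)²)*(-42442 + (15 + (7 + 10)*113)) = (975 + ((-9 + 4) + 44)²)*(-42442 + (15 + 17*113)) = (975 + (-5 + 44)²)*(-42442 + (15 + 1921)) = (975 + 39²)*(-42442 + 1936) = (975 + 1521)*(-40506) = 2496*(-40506) = -101102976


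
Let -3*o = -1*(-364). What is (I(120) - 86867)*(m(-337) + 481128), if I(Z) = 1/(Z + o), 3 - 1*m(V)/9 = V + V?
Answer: -169295168091/4 ≈ -4.2324e+10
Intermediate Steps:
o = -364/3 (o = -(-1)*(-364)/3 = -⅓*364 = -364/3 ≈ -121.33)
m(V) = 27 - 18*V (m(V) = 27 - 9*(V + V) = 27 - 18*V)
I(Z) = 1/(-364/3 + Z) (I(Z) = 1/(Z - 364/3) = 1/(-364/3 + Z))
(I(120) - 86867)*(m(-337) + 481128) = (3/(-364 + 3*120) - 86867)*((27 - 18*(-337)) + 481128) = (3/(-364 + 360) - 86867)*((27 + 6066) + 481128) = (3/(-4) - 86867)*(6093 + 481128) = (3*(-¼) - 86867)*487221 = (-¾ - 86867)*487221 = -347471/4*487221 = -169295168091/4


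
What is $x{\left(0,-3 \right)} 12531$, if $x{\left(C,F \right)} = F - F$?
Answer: $0$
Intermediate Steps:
$x{\left(C,F \right)} = 0$
$x{\left(0,-3 \right)} 12531 = 0 \cdot 12531 = 0$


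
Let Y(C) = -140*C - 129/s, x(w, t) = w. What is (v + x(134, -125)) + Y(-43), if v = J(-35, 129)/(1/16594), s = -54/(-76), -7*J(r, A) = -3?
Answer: 824302/63 ≈ 13084.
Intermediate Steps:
J(r, A) = 3/7 (J(r, A) = -⅐*(-3) = 3/7)
s = 27/38 (s = -54*(-1/76) = 27/38 ≈ 0.71053)
v = 49782/7 (v = 3/(7*(1/16594)) = (3/7)*16594 = 49782/7 ≈ 7111.7)
Y(C) = -1634/9 - 140*C (Y(C) = -140*C - 129/27/38 = -140*C - 129*38/27 = -140*C - 1634/9 = -1634/9 - 140*C)
(v + x(134, -125)) + Y(-43) = (49782/7 + 134) + (-1634/9 - 140*(-43)) = 50720/7 + (-1634/9 + 6020) = 50720/7 + 52546/9 = 824302/63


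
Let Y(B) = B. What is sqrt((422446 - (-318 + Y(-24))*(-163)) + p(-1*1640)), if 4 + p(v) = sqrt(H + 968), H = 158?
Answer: sqrt(366696 + sqrt(1126)) ≈ 605.58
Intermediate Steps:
p(v) = -4 + sqrt(1126) (p(v) = -4 + sqrt(158 + 968) = -4 + sqrt(1126))
sqrt((422446 - (-318 + Y(-24))*(-163)) + p(-1*1640)) = sqrt((422446 - (-318 - 24)*(-163)) + (-4 + sqrt(1126))) = sqrt((422446 - (-342)*(-163)) + (-4 + sqrt(1126))) = sqrt((422446 - 1*55746) + (-4 + sqrt(1126))) = sqrt((422446 - 55746) + (-4 + sqrt(1126))) = sqrt(366700 + (-4 + sqrt(1126))) = sqrt(366696 + sqrt(1126))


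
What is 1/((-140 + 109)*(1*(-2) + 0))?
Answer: 1/62 ≈ 0.016129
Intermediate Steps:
1/((-140 + 109)*(1*(-2) + 0)) = 1/(-31*(-2 + 0)) = 1/(-31*(-2)) = 1/62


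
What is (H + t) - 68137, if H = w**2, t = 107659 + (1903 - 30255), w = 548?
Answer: 311474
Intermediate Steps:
t = 79307 (t = 107659 - 28352 = 79307)
H = 300304 (H = 548**2 = 300304)
(H + t) - 68137 = (300304 + 79307) - 68137 = 379611 - 68137 = 311474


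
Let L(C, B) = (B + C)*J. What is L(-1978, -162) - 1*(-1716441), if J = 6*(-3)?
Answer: 1754961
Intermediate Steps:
J = -18
L(C, B) = -18*B - 18*C (L(C, B) = (B + C)*(-18) = -18*B - 18*C)
L(-1978, -162) - 1*(-1716441) = (-18*(-162) - 18*(-1978)) - 1*(-1716441) = (2916 + 35604) + 1716441 = 38520 + 1716441 = 1754961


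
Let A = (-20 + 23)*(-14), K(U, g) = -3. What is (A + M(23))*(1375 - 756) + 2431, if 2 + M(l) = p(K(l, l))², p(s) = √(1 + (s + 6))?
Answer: -22329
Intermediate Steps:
p(s) = √(7 + s) (p(s) = √(1 + (6 + s)) = √(7 + s))
A = -42 (A = 3*(-14) = -42)
M(l) = 2 (M(l) = -2 + (√(7 - 3))² = -2 + (√4)² = -2 + 2² = -2 + 4 = 2)
(A + M(23))*(1375 - 756) + 2431 = (-42 + 2)*(1375 - 756) + 2431 = -40*619 + 2431 = -24760 + 2431 = -22329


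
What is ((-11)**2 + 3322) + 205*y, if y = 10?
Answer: 5493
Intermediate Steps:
((-11)**2 + 3322) + 205*y = ((-11)**2 + 3322) + 205*10 = (121 + 3322) + 2050 = 3443 + 2050 = 5493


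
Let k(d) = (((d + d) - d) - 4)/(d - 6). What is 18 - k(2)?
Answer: 35/2 ≈ 17.500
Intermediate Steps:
k(d) = (-4 + d)/(-6 + d) (k(d) = ((2*d - d) - 4)/(-6 + d) = (d - 4)/(-6 + d) = (-4 + d)/(-6 + d))
18 - k(2) = 18 - (-4 + 2)/(-6 + 2) = 18 - (-2)/(-4) = 18 - (-1)*(-2)/4 = 18 - 1*1/2 = 18 - 1/2 = 35/2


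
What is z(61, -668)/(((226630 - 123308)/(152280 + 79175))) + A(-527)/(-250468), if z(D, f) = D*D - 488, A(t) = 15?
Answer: 93711851899595/12939427348 ≈ 7242.4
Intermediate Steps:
z(D, f) = -488 + D**2 (z(D, f) = D**2 - 488 = -488 + D**2)
z(61, -668)/(((226630 - 123308)/(152280 + 79175))) + A(-527)/(-250468) = (-488 + 61**2)/(((226630 - 123308)/(152280 + 79175))) + 15/(-250468) = (-488 + 3721)/((103322/231455)) + 15*(-1/250468) = 3233/((103322*(1/231455))) - 15/250468 = 3233/(103322/231455) - 15/250468 = 3233*(231455/103322) - 15/250468 = 748294015/103322 - 15/250468 = 93711851899595/12939427348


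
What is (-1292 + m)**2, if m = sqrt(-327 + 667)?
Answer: 1669604 - 5168*sqrt(85) ≈ 1.6220e+6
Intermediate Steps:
m = 2*sqrt(85) (m = sqrt(340) = 2*sqrt(85) ≈ 18.439)
(-1292 + m)**2 = (-1292 + 2*sqrt(85))**2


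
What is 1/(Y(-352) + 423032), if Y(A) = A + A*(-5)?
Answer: 1/424440 ≈ 2.3560e-6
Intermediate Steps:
Y(A) = -4*A (Y(A) = A - 5*A = -4*A)
1/(Y(-352) + 423032) = 1/(-4*(-352) + 423032) = 1/(1408 + 423032) = 1/424440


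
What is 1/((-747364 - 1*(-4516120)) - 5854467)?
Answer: -1/2085711 ≈ -4.7945e-7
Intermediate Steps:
1/((-747364 - 1*(-4516120)) - 5854467) = 1/((-747364 + 4516120) - 5854467) = 1/(3768756 - 5854467) = 1/(-2085711) = -1/2085711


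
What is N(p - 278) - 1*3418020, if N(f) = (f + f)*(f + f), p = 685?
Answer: -2755424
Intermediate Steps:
N(f) = 4*f**2 (N(f) = (2*f)*(2*f) = 4*f**2)
N(p - 278) - 1*3418020 = 4*(685 - 278)**2 - 1*3418020 = 4*407**2 - 3418020 = 4*165649 - 3418020 = 662596 - 3418020 = -2755424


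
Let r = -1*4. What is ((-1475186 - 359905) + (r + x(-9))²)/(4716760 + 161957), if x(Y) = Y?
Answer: -1834922/4878717 ≈ -0.37611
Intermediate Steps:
r = -4
((-1475186 - 359905) + (r + x(-9))²)/(4716760 + 161957) = ((-1475186 - 359905) + (-4 - 9)²)/(4716760 + 161957) = (-1835091 + (-13)²)/4878717 = (-1835091 + 169)*(1/4878717) = -1834922*1/4878717 = -1834922/4878717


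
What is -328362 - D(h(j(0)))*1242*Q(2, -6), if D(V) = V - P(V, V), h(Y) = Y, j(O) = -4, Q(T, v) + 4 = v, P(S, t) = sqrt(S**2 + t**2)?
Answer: -378042 - 49680*sqrt(2) ≈ -4.4830e+5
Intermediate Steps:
Q(T, v) = -4 + v
D(V) = V - sqrt(2)*sqrt(V**2) (D(V) = V - sqrt(V**2 + V**2) = V - sqrt(2*V**2) = V - sqrt(2)*sqrt(V**2))
-328362 - D(h(j(0)))*1242*Q(2, -6) = -328362 - (-4 - sqrt(2)*sqrt((-4)**2))*1242*(-4 - 6) = -328362 - (-4 - sqrt(2)*sqrt(16))*1242*(-10) = -328362 - (-4 - 1*sqrt(2)*4)*(-12420) = -328362 - (-4 - 4*sqrt(2))*(-12420) = -328362 - (49680 + 49680*sqrt(2)) = -328362 + (-49680 - 49680*sqrt(2)) = -378042 - 49680*sqrt(2)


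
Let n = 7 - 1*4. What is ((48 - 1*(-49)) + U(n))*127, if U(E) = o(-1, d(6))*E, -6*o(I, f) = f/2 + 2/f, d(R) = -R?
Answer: 37592/3 ≈ 12531.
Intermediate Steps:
o(I, f) = -1/(3*f) - f/12 (o(I, f) = -(f/2 + 2/f)/6 = -1/(3*f) - f/12)
n = 3 (n = 7 - 4 = 3)
U(E) = 5*E/9 (U(E) = ((-4 - (-1*6)**2)/(12*((-1*6))))*E = ((1/12)*(-4 - 1*(-6)**2)/(-6))*E = ((1/12)*(-1/6)*(-4 - 1*36))*E = ((1/12)*(-1/6)*(-4 - 36))*E = ((1/12)*(-1/6)*(-40))*E = 5*E/9)
((48 - 1*(-49)) + U(n))*127 = ((48 - 1*(-49)) + (5/9)*3)*127 = ((48 + 49) + 5/3)*127 = (97 + 5/3)*127 = (296/3)*127 = 37592/3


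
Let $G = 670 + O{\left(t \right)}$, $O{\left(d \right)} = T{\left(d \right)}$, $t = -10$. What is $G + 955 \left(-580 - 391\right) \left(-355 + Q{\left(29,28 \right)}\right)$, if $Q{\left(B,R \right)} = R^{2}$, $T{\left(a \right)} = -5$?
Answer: $-397813180$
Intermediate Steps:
$O{\left(d \right)} = -5$
$G = 665$ ($G = 670 - 5 = 665$)
$G + 955 \left(-580 - 391\right) \left(-355 + Q{\left(29,28 \right)}\right) = 665 + 955 \left(-580 - 391\right) \left(-355 + 28^{2}\right) = 665 + 955 \left(- 971 \left(-355 + 784\right)\right) = 665 + 955 \left(\left(-971\right) 429\right) = 665 + 955 \left(-416559\right) = 665 - 397813845 = -397813180$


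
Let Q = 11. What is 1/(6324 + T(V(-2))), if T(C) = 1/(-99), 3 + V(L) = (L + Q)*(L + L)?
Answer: 99/626075 ≈ 0.00015813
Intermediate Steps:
V(L) = -3 + 2*L*(11 + L) (V(L) = -3 + (L + 11)*(L + L) = -3 + (11 + L)*(2*L) = -3 + 2*L*(11 + L))
T(C) = -1/99
1/(6324 + T(V(-2))) = 1/(6324 - 1/99) = 1/(626075/99) = 99/626075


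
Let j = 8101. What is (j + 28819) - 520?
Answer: 36400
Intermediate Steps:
(j + 28819) - 520 = (8101 + 28819) - 520 = 36920 - 520 = 36400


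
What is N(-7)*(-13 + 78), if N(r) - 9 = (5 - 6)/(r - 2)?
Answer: 5330/9 ≈ 592.22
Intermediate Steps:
N(r) = 9 - 1/(-2 + r) (N(r) = 9 + (5 - 6)/(r - 2) = 9 - 1/(-2 + r))
N(-7)*(-13 + 78) = ((-19 + 9*(-7))/(-2 - 7))*(-13 + 78) = ((-19 - 63)/(-9))*65 = -1/9*(-82)*65 = (82/9)*65 = 5330/9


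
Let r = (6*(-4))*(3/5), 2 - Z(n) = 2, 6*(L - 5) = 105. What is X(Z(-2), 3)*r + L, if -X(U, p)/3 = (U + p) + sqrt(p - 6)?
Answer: 1521/10 + 216*I*sqrt(3)/5 ≈ 152.1 + 74.825*I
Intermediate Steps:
L = 45/2 (L = 5 + (1/6)*105 = 5 + 35/2 = 45/2 ≈ 22.500)
Z(n) = 0 (Z(n) = 2 - 1*2 = 2 - 2 = 0)
X(U, p) = -3*U - 3*p - 3*sqrt(-6 + p) (X(U, p) = -3*((U + p) + sqrt(p - 6)) = -3*((U + p) + sqrt(-6 + p)) = -3*(U + p + sqrt(-6 + p)) = -3*U - 3*p - 3*sqrt(-6 + p))
r = -72/5 ≈ -14.400
X(Z(-2), 3)*r + L = (-3*0 - 3*3 - 3*sqrt(-6 + 3))*(-72/5) + 45/2 = (0 - 9 - 3*I*sqrt(3))*(-72/5) + 45/2 = (-9 - 3*I*sqrt(3))*(-72/5) + 45/2 = (648/5 + 216*I*sqrt(3)/5) + 45/2 = 1521/10 + 216*I*sqrt(3)/5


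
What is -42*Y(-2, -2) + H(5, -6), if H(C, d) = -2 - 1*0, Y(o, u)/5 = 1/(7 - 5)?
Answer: -107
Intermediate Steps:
Y(o, u) = 5/2 (Y(o, u) = 5/(7 - 5) = 5/2)
H(C, d) = -2 (H(C, d) = -2 + 0 = -2)
-42*Y(-2, -2) + H(5, -6) = -42*5/2 - 2 = -105 - 2 = -107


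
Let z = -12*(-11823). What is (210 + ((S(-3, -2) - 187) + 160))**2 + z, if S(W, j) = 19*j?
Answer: 162901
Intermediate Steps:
z = 141876
(210 + ((S(-3, -2) - 187) + 160))**2 + z = (210 + ((19*(-2) - 187) + 160))**2 + 141876 = (210 + ((-38 - 187) + 160))**2 + 141876 = (210 + (-225 + 160))**2 + 141876 = (210 - 65)**2 + 141876 = 145**2 + 141876 = 21025 + 141876 = 162901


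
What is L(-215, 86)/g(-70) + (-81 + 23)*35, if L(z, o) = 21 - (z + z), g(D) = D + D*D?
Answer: -9804449/4830 ≈ -2029.9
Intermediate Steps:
g(D) = D + D²
L(z, o) = 21 - 2*z
L(-215, 86)/g(-70) + (-81 + 23)*35 = (21 - 2*(-215))/((-70*(1 - 70))) + (-81 + 23)*35 = (21 + 430)/((-70*(-69))) - 58*35 = 451/4830 - 2030 = -9804449/4830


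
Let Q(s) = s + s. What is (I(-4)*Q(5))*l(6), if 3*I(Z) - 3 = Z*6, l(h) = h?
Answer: -420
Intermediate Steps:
Q(s) = 2*s
I(Z) = 1 + 2*Z (I(Z) = 1 + (Z*6)/3 = 1 + (6*Z)/3 = 1 + 2*Z)
(I(-4)*Q(5))*l(6) = ((1 + 2*(-4))*(2*5))*6 = ((1 - 8)*10)*6 = -7*10*6 = -70*6 = -420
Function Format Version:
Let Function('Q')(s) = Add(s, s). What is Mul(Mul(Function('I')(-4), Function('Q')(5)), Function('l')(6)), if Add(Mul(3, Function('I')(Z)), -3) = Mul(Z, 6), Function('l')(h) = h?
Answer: -420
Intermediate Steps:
Function('Q')(s) = Mul(2, s)
Function('I')(Z) = Add(1, Mul(2, Z)) (Function('I')(Z) = Add(1, Mul(Rational(1, 3), Mul(Z, 6))) = Add(1, Mul(Rational(1, 3), Mul(6, Z))) = Add(1, Mul(2, Z)))
Mul(Mul(Function('I')(-4), Function('Q')(5)), Function('l')(6)) = Mul(Mul(Add(1, Mul(2, -4)), Mul(2, 5)), 6) = Mul(Mul(Add(1, -8), 10), 6) = Mul(Mul(-7, 10), 6) = Mul(-70, 6) = -420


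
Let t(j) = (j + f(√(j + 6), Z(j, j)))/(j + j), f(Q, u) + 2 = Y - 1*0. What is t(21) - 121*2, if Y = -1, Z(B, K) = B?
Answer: -1691/7 ≈ -241.57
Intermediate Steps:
f(Q, u) = -3 (f(Q, u) = -2 + (-1 - 1*0) = -2 + (-1 + 0) = -2 - 1 = -3)
t(j) = (-3 + j)/(2*j) (t(j) = (j - 3)/(j + j) = (-3 + j)/((2*j)) = (-3 + j)*(1/(2*j)) = (-3 + j)/(2*j))
t(21) - 121*2 = (½)*(-3 + 21)/21 - 121*2 = (½)*(1/21)*18 - 242 = 3/7 - 242 = -1691/7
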